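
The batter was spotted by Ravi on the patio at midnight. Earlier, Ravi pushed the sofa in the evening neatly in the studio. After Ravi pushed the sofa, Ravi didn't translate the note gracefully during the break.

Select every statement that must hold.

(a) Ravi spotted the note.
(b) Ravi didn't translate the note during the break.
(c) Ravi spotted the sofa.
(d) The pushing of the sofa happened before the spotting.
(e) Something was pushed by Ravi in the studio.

(a) Not entailed — Ravi spotted the batter, not the note; the note belongs to the translating event.
(b) Not entailed — dropping 'gracefully' under negation is not valid — the original leaves open that Ravi translated the note some other way.
(c) Not entailed — Ravi spotted the batter, not the sofa; the sofa belongs to the pushing event.
(d) Entailed — the narrative places the pushing before the spotting.
(e) Entailed — every conjunct here is already in the original pushing event.

(d), (e)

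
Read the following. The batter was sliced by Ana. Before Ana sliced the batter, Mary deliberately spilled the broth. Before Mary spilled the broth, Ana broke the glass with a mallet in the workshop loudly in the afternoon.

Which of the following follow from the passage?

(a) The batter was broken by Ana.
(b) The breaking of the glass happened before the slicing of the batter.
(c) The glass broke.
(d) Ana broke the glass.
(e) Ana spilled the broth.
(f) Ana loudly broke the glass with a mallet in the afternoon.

(b), (c), (d), (f)

(a) Not entailed — Ana broke the glass, not the batter; the batter belongs to the slicing event.
(b) Entailed — the narrative places the breaking before the slicing.
(c) Entailed — 'Ana broke the glass' is causative; it entails the inchoative 'the glass broke'.
(d) Entailed — every conjunct here is already in the original breaking event.
(e) Not entailed — the passage has Mary spilling the broth, not Ana.
(f) Entailed — every conjunct here is already in the original breaking event.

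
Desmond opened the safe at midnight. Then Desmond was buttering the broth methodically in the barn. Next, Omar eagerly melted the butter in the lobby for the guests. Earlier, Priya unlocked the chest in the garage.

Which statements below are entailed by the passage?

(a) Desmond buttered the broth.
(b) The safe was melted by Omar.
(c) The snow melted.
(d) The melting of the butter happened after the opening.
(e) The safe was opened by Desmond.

(a) Not entailed — 'was buttering' is progressive on an accomplishment; it does not entail the completed 'buttered'.
(b) Not entailed — Omar melted the butter, not the safe; the safe belongs to the opening event.
(c) Not entailed — the butter is what melted, not the snow.
(d) Entailed — the narrative places the opening before the melting.
(e) Entailed — every conjunct here is already in the original opening event.

(d), (e)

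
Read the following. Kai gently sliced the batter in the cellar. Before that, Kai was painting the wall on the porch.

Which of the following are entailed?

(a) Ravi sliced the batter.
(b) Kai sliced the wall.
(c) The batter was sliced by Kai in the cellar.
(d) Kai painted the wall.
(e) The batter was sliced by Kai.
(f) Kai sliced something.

(c), (e), (f)

(a) Not entailed — the passage has Kai slicing the batter, not Ravi.
(b) Not entailed — Kai sliced the batter, not the wall; the wall belongs to the painting event.
(c) Entailed — every conjunct here is already in the original slicing event.
(d) Not entailed — 'was painting' is progressive on an accomplishment; it does not entail the completed 'painted'.
(e) Entailed — every conjunct here is already in the original slicing event.
(f) Entailed — the original entails any weakening of itself; this just drops 'gently', 'in the cellar' and generalizes the patient.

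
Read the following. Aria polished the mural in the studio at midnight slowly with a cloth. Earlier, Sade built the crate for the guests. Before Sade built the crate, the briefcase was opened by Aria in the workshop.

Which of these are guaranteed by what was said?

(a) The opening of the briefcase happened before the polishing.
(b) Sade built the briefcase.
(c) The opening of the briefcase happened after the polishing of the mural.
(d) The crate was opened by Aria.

(a)

(a) Entailed — the narrative places the opening before the polishing.
(b) Not entailed — Sade built the crate, not the briefcase; the briefcase belongs to the opening event.
(c) Not entailed — the narrative places the opening before the polishing, not after.
(d) Not entailed — Aria opened the briefcase, not the crate; the crate belongs to the building event.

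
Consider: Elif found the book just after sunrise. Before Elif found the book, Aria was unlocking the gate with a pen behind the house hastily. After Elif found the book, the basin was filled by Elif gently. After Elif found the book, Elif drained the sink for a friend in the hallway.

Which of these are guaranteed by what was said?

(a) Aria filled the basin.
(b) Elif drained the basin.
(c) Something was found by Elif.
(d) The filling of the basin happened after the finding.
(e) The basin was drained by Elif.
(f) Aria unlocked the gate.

(a) Not entailed — the passage has Elif filling the basin, not Aria.
(b) Not entailed — Elif drained the sink, not the basin; the basin belongs to the filling event.
(c) Entailed — this follows by dropping conjuncts from the finding event's description.
(d) Entailed — the narrative places the finding before the filling.
(e) Not entailed — Elif drained the sink, not the basin; the basin belongs to the filling event.
(f) Not entailed — 'was unlocking' is progressive on an accomplishment; it does not entail the completed 'unlocked'.

(c), (d)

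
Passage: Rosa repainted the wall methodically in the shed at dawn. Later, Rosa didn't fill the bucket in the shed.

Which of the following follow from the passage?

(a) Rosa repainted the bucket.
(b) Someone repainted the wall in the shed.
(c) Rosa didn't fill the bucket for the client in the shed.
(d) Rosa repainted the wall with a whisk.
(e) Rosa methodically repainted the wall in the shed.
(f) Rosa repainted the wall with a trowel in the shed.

(b), (c), (e)

(a) Not entailed — Rosa repainted the wall, not the bucket; the bucket belongs to the filling event.
(b) Entailed — dropping 'methodically', 'at dawn' and generalizing the agent leaves a sub-description the original still satisfies.
(c) Entailed — under negation, adding a further restriction is entailed: if no such filling event occurred, none occurred for the client either.
(d) Not entailed — 'with a whisk' adds information not in the original event.
(e) Entailed — every conjunct here is already in the original repainting event.
(f) Not entailed — 'with a trowel' adds information not in the original event.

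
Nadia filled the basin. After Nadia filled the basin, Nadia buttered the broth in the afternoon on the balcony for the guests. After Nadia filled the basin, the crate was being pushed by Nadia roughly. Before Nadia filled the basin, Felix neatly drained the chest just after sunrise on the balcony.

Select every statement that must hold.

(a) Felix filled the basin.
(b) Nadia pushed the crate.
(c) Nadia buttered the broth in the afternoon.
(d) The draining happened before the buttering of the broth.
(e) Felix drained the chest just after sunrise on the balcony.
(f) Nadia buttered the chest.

(a) Not entailed — the passage has Nadia filling the basin, not Felix.
(b) Entailed — 'push' is an activity; 'was pushing' entails that some pushing happened, so 'pushed' holds.
(c) Entailed — dropping 'for the guests', 'on the balcony' leaves a sub-description the original still satisfies.
(d) Entailed — the narrative places the draining before the buttering.
(e) Entailed — the original entails any weakening of itself; this just drops 'neatly'.
(f) Not entailed — Nadia buttered the broth, not the chest; the chest belongs to the draining event.

(b), (c), (d), (e)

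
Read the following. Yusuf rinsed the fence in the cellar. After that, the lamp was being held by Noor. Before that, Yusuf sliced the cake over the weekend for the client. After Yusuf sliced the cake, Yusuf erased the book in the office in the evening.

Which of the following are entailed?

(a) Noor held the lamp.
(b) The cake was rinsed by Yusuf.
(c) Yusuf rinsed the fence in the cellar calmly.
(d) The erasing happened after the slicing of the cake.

(a), (d)

(a) Entailed — 'hold' is an activity; 'was holding' entails that some holding happened, so 'held' holds.
(b) Not entailed — Yusuf rinsed the fence, not the cake; the cake belongs to the slicing event.
(c) Not entailed — 'calmly' adds information not in the original event.
(d) Entailed — the narrative places the slicing before the erasing.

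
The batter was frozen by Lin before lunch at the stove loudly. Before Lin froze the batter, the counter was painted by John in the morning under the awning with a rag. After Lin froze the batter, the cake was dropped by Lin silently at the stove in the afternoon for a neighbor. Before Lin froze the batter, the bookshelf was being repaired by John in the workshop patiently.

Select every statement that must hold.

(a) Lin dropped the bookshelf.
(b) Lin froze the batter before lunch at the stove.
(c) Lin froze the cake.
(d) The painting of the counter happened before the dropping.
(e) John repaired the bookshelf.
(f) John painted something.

(b), (d), (f)

(a) Not entailed — Lin dropped the cake, not the bookshelf; the bookshelf belongs to the repairing event.
(b) Entailed — the original entails any weakening of itself; this just drops 'loudly'.
(c) Not entailed — Lin froze the batter, not the cake; the cake belongs to the dropping event.
(d) Entailed — the narrative places the painting before the dropping.
(e) Not entailed — 'was repairing' is progressive on an accomplishment; it does not entail the completed 'repaired'.
(f) Entailed — this follows by dropping conjuncts from the painting event's description.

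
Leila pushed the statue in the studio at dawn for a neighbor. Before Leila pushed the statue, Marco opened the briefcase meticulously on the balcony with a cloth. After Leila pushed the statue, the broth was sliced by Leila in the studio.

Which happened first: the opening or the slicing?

The connectives place the opening before the slicing.

the opening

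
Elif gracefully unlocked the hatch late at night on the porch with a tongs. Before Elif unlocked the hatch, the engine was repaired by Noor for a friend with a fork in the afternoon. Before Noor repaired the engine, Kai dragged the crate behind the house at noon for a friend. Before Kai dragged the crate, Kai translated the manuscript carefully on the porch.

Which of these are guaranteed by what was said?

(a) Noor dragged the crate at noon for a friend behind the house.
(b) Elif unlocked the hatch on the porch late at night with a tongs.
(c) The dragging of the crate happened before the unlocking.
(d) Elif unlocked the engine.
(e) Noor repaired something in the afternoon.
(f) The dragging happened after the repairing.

(a) Not entailed — the passage has Kai dragging the crate, not Noor.
(b) Entailed — every conjunct here is already in the original unlocking event.
(c) Entailed — the narrative places the dragging before the unlocking.
(d) Not entailed — Elif unlocked the hatch, not the engine; the engine belongs to the repairing event.
(e) Entailed — this follows by dropping conjuncts from the repairing event's description.
(f) Not entailed — the narrative places the dragging before the repairing, not after.

(b), (c), (e)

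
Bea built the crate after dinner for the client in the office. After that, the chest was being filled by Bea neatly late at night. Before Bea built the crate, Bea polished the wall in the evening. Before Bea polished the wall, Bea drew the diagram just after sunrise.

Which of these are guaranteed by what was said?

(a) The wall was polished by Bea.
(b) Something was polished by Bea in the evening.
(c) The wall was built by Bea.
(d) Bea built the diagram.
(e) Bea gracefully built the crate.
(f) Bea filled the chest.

(a) Entailed — every conjunct here is already in the original polishing event.
(b) Entailed — every conjunct here is already in the original polishing event.
(c) Not entailed — Bea built the crate, not the wall; the wall belongs to the polishing event.
(d) Not entailed — Bea built the crate, not the diagram; the diagram belongs to the drawing event.
(e) Not entailed — 'gracefully' adds information not in the original event.
(f) Not entailed — 'was filling' is progressive on an accomplishment; it does not entail the completed 'filled'.

(a), (b)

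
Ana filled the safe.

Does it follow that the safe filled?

'Ana filled the safe' is the causative; it entails the inchoative 'the safe filled'.

yes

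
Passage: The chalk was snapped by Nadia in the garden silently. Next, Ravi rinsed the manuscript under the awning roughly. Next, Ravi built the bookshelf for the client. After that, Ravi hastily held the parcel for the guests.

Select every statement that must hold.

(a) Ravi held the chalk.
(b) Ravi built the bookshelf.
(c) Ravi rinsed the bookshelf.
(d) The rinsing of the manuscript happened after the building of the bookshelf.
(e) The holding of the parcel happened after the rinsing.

(a) Not entailed — Ravi held the parcel, not the chalk; the chalk belongs to the snapping event.
(b) Entailed — every conjunct here is already in the original building event.
(c) Not entailed — Ravi rinsed the manuscript, not the bookshelf; the bookshelf belongs to the building event.
(d) Not entailed — the narrative places the rinsing before the building, not after.
(e) Entailed — the narrative places the rinsing before the holding.

(b), (e)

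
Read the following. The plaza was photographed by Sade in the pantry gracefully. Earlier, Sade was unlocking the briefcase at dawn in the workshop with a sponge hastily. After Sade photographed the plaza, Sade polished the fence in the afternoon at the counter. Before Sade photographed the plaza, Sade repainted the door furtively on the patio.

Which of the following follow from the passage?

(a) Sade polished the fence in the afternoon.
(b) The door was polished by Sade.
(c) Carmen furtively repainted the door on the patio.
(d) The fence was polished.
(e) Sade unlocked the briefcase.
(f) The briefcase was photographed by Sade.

(a) Entailed — this follows by dropping conjuncts from the polishing event's description.
(b) Not entailed — Sade polished the fence, not the door; the door belongs to the repainting event.
(c) Not entailed — the passage has Sade repainting the door, not Carmen.
(d) Entailed — every conjunct here is already in the original polishing event.
(e) Not entailed — 'was unlocking' is progressive on an accomplishment; it does not entail the completed 'unlocked'.
(f) Not entailed — Sade photographed the plaza, not the briefcase; the briefcase belongs to the unlocking event.

(a), (d)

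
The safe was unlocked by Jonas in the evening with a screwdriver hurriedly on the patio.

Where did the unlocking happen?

on the patio

'on the patio' marks the location of the unlocking event.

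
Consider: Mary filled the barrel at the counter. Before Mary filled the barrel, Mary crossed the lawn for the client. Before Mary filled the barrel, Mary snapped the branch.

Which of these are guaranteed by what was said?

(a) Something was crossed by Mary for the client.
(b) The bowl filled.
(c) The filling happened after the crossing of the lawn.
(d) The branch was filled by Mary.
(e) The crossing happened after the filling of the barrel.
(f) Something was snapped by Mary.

(a), (c), (f)

(a) Entailed — this follows by dropping conjuncts from the crossing event's description.
(b) Not entailed — the barrel is what filled, not the bowl.
(c) Entailed — the narrative places the crossing before the filling.
(d) Not entailed — Mary filled the barrel, not the branch; the branch belongs to the snapping event.
(e) Not entailed — the narrative places the crossing before the filling, not after.
(f) Entailed — this follows by dropping conjuncts from the snapping event's description.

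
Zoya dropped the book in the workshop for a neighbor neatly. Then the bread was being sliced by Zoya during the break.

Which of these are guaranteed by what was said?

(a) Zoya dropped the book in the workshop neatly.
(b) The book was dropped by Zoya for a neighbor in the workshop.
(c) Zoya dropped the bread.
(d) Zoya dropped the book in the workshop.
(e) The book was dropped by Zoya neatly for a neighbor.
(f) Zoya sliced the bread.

(a) Entailed — dropping 'for a neighbor' leaves a sub-description the original still satisfies.
(b) Entailed — this follows by dropping conjuncts from the dropping event's description.
(c) Not entailed — Zoya dropped the book, not the bread; the bread belongs to the slicing event.
(d) Entailed — the original entails any weakening of itself; this just drops 'neatly', 'for a neighbor'.
(e) Entailed — every conjunct here is already in the original dropping event.
(f) Not entailed — 'was slicing' is progressive on an accomplishment; it does not entail the completed 'sliced'.

(a), (b), (d), (e)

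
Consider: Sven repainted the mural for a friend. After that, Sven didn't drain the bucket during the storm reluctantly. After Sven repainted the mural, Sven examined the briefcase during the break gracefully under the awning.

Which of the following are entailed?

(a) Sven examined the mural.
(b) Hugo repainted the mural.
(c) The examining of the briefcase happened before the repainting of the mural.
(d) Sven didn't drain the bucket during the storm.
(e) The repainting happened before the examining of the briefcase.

(a) Not entailed — Sven examined the briefcase, not the mural; the mural belongs to the repainting event.
(b) Not entailed — the passage has Sven repainting the mural, not Hugo.
(c) Not entailed — the narrative places the repainting before the examining, not after.
(d) Not entailed — dropping 'reluctantly' under negation is not valid — the original leaves open that Sven drained the bucket some other way.
(e) Entailed — the narrative places the repainting before the examining.

(e)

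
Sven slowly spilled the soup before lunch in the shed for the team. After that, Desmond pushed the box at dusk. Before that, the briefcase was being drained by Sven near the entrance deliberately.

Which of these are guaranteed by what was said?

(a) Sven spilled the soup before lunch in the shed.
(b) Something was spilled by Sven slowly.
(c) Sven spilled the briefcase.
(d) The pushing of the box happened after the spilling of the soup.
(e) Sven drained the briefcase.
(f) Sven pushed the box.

(a), (b), (d)

(a) Entailed — this follows by dropping conjuncts from the spilling event's description.
(b) Entailed — dropping 'for the team', 'before lunch', 'in the shed' and generalizing the patient leaves a sub-description the original still satisfies.
(c) Not entailed — Sven spilled the soup, not the briefcase; the briefcase belongs to the draining event.
(d) Entailed — the narrative places the spilling before the pushing.
(e) Not entailed — 'was draining' is progressive on an accomplishment; it does not entail the completed 'drained'.
(f) Not entailed — the passage has Desmond pushing the box, not Sven.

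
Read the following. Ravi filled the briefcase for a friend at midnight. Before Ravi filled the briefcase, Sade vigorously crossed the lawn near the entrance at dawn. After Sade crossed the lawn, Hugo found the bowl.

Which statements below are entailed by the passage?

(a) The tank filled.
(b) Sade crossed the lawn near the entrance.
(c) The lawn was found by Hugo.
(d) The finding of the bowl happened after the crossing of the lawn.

(b), (d)

(a) Not entailed — the briefcase is what filled, not the tank.
(b) Entailed — this follows by dropping conjuncts from the crossing event's description.
(c) Not entailed — Hugo found the bowl, not the lawn; the lawn belongs to the crossing event.
(d) Entailed — the narrative places the crossing before the finding.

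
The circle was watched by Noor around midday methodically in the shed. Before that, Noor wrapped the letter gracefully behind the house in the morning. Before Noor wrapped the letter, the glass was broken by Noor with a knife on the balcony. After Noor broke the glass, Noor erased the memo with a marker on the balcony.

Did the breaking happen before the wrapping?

The narrative orders the breaking before the wrapping.

yes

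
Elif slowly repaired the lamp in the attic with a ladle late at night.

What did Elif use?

'with a ladle' marks the instrument of the repairing event.

a ladle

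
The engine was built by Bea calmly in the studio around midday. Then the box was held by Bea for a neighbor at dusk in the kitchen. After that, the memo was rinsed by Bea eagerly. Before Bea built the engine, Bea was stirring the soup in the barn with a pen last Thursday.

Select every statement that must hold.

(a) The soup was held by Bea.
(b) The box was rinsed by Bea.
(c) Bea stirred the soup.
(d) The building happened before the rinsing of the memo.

(a) Not entailed — Bea held the box, not the soup; the soup belongs to the stirring event.
(b) Not entailed — Bea rinsed the memo, not the box; the box belongs to the holding event.
(c) Entailed — 'stir' is an activity; 'was stirring' entails that some stirring happened, so 'stirred' holds.
(d) Entailed — the narrative places the building before the rinsing.

(c), (d)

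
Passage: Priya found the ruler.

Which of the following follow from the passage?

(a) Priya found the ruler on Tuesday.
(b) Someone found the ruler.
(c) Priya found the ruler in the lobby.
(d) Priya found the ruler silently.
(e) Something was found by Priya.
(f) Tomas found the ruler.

(a) Not entailed — 'on Tuesday' adds information not in the original event.
(b) Entailed — generalizing the agent leaves a sub-description the original still satisfies.
(c) Not entailed — 'in the lobby' adds information not in the original event.
(d) Not entailed — 'silently' adds information not in the original event.
(e) Entailed — generalizing the patient leaves a sub-description the original still satisfies.
(f) Not entailed — the passage has Priya finding the ruler, not Tomas.

(b), (e)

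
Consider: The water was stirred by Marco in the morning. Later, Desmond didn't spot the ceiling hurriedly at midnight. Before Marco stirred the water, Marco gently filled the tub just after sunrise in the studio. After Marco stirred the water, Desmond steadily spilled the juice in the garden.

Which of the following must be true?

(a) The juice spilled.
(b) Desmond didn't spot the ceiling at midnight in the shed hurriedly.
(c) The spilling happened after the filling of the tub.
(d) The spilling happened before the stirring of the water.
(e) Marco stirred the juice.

(a), (b), (c)

(a) Entailed — 'Desmond spilled the juice' is causative; it entails the inchoative 'the juice spilled'.
(b) Entailed — under negation, adding a further restriction is entailed: if no such spotting event occurred, none occurred in the shed either.
(c) Entailed — the narrative places the filling before the spilling.
(d) Not entailed — the narrative places the stirring before the spilling, not after.
(e) Not entailed — Marco stirred the water, not the juice; the juice belongs to the spilling event.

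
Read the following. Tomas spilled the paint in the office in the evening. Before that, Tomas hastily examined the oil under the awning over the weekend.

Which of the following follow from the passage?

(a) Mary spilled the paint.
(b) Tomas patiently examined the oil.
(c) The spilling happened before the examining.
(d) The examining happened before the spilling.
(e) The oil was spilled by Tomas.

(d)

(a) Not entailed — the passage has Tomas spilling the paint, not Mary.
(b) Not entailed — 'patiently' adds a manner not in (and inconsistent with) the original.
(c) Not entailed — the narrative places the examining before the spilling, not after.
(d) Entailed — the narrative places the examining before the spilling.
(e) Not entailed — Tomas spilled the paint, not the oil; the oil belongs to the examining event.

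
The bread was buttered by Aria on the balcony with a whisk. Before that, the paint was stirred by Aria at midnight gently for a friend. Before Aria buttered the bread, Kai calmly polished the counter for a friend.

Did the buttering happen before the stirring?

The narrative orders the stirring before the buttering.

no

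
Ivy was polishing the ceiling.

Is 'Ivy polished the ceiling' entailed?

'polish' is atelic; if Ivy was polishing the ceiling, then Ivy polished the ceiling (for some time).

yes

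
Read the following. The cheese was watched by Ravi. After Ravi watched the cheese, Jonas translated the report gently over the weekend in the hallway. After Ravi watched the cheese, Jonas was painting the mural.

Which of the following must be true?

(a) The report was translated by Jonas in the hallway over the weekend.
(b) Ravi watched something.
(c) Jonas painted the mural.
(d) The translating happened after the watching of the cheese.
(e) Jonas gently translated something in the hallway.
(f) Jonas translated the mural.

(a) Entailed — dropping 'gently' leaves a sub-description the original still satisfies.
(b) Entailed — generalizing the patient leaves a sub-description the original still satisfies.
(c) Not entailed — 'was painting' is progressive on an accomplishment; it does not entail the completed 'painted'.
(d) Entailed — the narrative places the watching before the translating.
(e) Entailed — every conjunct here is already in the original translating event.
(f) Not entailed — Jonas translated the report, not the mural; the mural belongs to the painting event.

(a), (b), (d), (e)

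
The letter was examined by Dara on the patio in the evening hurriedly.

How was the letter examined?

'hurriedly' marks the manner of the examining event.

hurriedly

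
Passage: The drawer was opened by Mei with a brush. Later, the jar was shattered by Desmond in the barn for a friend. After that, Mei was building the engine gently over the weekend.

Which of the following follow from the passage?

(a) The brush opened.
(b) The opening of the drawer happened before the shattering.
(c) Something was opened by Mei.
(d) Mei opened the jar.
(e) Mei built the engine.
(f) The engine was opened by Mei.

(a) Not entailed — the drawer is what opened, not the brush.
(b) Entailed — the narrative places the opening before the shattering.
(c) Entailed — dropping 'with a brush' and generalizing the patient leaves a sub-description the original still satisfies.
(d) Not entailed — Mei opened the drawer, not the jar; the jar belongs to the shattering event.
(e) Not entailed — 'was building' is progressive on an accomplishment; it does not entail the completed 'built'.
(f) Not entailed — Mei opened the drawer, not the engine; the engine belongs to the building event.

(b), (c)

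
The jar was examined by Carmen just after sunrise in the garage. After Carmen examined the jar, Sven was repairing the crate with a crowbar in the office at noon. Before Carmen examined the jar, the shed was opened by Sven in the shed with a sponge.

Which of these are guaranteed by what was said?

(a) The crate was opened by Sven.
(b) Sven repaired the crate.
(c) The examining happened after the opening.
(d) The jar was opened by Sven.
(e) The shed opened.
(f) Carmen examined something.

(c), (e), (f)

(a) Not entailed — Sven opened the shed, not the crate; the crate belongs to the repairing event.
(b) Not entailed — 'was repairing' is progressive on an accomplishment; it does not entail the completed 'repaired'.
(c) Entailed — the narrative places the opening before the examining.
(d) Not entailed — Sven opened the shed, not the jar; the jar belongs to the examining event.
(e) Entailed — 'Sven opened the shed' is causative; it entails the inchoative 'the shed opened'.
(f) Entailed — the original entails any weakening of itself; this just drops 'in the garage', 'just after sunrise' and generalizes the patient.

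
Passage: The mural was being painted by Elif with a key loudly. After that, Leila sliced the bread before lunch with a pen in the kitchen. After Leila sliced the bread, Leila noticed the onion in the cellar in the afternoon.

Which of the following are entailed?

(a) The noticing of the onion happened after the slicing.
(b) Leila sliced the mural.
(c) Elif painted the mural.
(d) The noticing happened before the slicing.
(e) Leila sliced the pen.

(a) Entailed — the narrative places the slicing before the noticing.
(b) Not entailed — Leila sliced the bread, not the mural; the mural belongs to the painting event.
(c) Not entailed — 'was painting' is progressive on an accomplishment; it does not entail the completed 'painted'.
(d) Not entailed — the narrative places the slicing before the noticing, not after.
(e) Not entailed — the pen is the instrument, not what was sliced.

(a)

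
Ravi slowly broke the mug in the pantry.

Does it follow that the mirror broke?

Nothing is said about any mirror; only the mug is affected.

no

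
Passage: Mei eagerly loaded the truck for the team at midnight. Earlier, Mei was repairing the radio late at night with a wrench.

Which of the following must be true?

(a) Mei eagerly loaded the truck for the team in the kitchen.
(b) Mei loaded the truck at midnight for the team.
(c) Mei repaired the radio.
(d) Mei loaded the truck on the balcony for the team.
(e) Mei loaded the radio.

(b)

(a) Not entailed — 'in the kitchen' adds information not in the original event.
(b) Entailed — this follows by dropping conjuncts from the loading event's description.
(c) Not entailed — 'was repairing' is progressive on an accomplishment; it does not entail the completed 'repaired'.
(d) Not entailed — 'on the balcony' adds information not in the original event.
(e) Not entailed — Mei loaded the truck, not the radio; the radio belongs to the repairing event.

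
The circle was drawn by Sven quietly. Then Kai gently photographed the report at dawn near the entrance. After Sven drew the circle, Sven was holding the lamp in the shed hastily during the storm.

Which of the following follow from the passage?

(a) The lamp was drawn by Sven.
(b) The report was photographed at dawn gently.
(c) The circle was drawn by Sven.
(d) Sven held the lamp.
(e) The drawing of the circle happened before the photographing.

(a) Not entailed — Sven drew the circle, not the lamp; the lamp belongs to the holding event.
(b) Entailed — the original entails any weakening of itself; this just drops 'near the entrance' and generalizes the agent.
(c) Entailed — this follows by dropping conjuncts from the drawing event's description.
(d) Entailed — 'hold' is an activity; 'was holding' entails that some holding happened, so 'held' holds.
(e) Entailed — the narrative places the drawing before the photographing.

(b), (c), (d), (e)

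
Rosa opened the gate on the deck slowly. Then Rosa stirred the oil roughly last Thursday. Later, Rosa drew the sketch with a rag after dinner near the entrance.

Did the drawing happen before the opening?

The narrative orders the opening before the drawing.

no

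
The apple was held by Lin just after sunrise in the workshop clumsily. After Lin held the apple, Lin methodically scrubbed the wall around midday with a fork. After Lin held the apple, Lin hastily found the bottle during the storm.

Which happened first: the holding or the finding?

the holding

The connectives place the holding before the finding.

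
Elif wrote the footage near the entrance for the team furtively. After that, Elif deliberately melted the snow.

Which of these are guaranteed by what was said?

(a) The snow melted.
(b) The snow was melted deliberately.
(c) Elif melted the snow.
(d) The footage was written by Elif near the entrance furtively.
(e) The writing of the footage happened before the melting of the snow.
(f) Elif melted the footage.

(a), (b), (c), (d), (e)

(a) Entailed — 'Elif melted the snow' is causative; it entails the inchoative 'the snow melted'.
(b) Entailed — generalizing the agent leaves a sub-description the original still satisfies.
(c) Entailed — the original entails any weakening of itself; this just drops 'deliberately'.
(d) Entailed — every conjunct here is already in the original writing event.
(e) Entailed — the narrative places the writing before the melting.
(f) Not entailed — Elif melted the snow, not the footage; the footage belongs to the writing event.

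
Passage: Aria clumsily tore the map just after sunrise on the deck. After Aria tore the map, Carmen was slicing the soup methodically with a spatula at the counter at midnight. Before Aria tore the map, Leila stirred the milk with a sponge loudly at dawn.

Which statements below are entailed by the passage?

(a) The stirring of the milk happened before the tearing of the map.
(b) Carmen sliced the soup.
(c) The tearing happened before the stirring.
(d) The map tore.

(a) Entailed — the narrative places the stirring before the tearing.
(b) Not entailed — 'was slicing' is progressive on an accomplishment; it does not entail the completed 'sliced'.
(c) Not entailed — the narrative places the stirring before the tearing, not after.
(d) Entailed — 'Aria tore the map' is causative; it entails the inchoative 'the map tore'.

(a), (d)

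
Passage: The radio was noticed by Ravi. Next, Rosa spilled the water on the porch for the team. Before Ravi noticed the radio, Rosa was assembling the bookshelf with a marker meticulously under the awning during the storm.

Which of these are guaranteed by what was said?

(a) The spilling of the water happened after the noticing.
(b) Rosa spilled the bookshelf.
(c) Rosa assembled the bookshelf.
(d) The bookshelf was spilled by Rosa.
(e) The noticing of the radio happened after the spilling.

(a)

(a) Entailed — the narrative places the noticing before the spilling.
(b) Not entailed — Rosa spilled the water, not the bookshelf; the bookshelf belongs to the assembling event.
(c) Not entailed — 'was assembling' is progressive on an accomplishment; it does not entail the completed 'assembled'.
(d) Not entailed — Rosa spilled the water, not the bookshelf; the bookshelf belongs to the assembling event.
(e) Not entailed — the narrative places the noticing before the spilling, not after.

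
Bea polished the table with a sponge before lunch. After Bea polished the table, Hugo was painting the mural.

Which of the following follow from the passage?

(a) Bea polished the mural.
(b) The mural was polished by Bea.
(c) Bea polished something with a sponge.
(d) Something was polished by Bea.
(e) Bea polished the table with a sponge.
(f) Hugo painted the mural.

(a) Not entailed — Bea polished the table, not the mural; the mural belongs to the painting event.
(b) Not entailed — Bea polished the table, not the mural; the mural belongs to the painting event.
(c) Entailed — the original entails any weakening of itself; this just drops 'before lunch' and generalizes the patient.
(d) Entailed — the original entails any weakening of itself; this just drops 'with a sponge', 'before lunch' and generalizes the patient.
(e) Entailed — dropping 'before lunch' leaves a sub-description the original still satisfies.
(f) Not entailed — 'was painting' is progressive on an accomplishment; it does not entail the completed 'painted'.

(c), (d), (e)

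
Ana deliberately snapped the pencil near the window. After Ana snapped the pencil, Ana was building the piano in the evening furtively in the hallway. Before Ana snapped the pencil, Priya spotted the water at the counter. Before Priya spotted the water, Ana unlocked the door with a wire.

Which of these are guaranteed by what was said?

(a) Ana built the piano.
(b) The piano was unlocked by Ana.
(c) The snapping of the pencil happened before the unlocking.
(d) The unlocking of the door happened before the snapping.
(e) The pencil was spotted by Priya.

(d)

(a) Not entailed — 'was building' is progressive on an accomplishment; it does not entail the completed 'built'.
(b) Not entailed — Ana unlocked the door, not the piano; the piano belongs to the building event.
(c) Not entailed — the narrative places the unlocking before the snapping, not after.
(d) Entailed — the narrative places the unlocking before the snapping.
(e) Not entailed — Priya spotted the water, not the pencil; the pencil belongs to the snapping event.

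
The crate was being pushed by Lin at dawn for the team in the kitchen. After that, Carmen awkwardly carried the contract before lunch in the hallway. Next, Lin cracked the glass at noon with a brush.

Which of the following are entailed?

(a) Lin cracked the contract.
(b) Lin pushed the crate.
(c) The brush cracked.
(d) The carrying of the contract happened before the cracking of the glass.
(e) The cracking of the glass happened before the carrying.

(a) Not entailed — Lin cracked the glass, not the contract; the contract belongs to the carrying event.
(b) Entailed — 'push' is an activity; 'was pushing' entails that some pushing happened, so 'pushed' holds.
(c) Not entailed — the glass is what cracked, not the brush.
(d) Entailed — the narrative places the carrying before the cracking.
(e) Not entailed — the narrative places the carrying before the cracking, not after.

(b), (d)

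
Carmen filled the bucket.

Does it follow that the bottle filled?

Nothing is said about any bottle; only the bucket is affected.

no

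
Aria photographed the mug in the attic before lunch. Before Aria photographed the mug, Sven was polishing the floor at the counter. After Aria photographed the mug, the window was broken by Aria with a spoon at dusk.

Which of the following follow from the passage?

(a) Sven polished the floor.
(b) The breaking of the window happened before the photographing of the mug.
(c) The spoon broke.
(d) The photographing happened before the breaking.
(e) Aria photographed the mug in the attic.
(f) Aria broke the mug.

(a) Entailed — 'polish' is an activity; 'was polishing' entails that some polishing happened, so 'polished' holds.
(b) Not entailed — the narrative places the photographing before the breaking, not after.
(c) Not entailed — the window is what broke, not the spoon.
(d) Entailed — the narrative places the photographing before the breaking.
(e) Entailed — every conjunct here is already in the original photographing event.
(f) Not entailed — Aria broke the window, not the mug; the mug belongs to the photographing event.

(a), (d), (e)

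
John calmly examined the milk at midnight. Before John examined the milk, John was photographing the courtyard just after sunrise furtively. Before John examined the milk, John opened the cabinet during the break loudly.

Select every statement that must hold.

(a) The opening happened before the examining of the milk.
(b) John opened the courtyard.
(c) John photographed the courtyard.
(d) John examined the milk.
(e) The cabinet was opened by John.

(a) Entailed — the narrative places the opening before the examining.
(b) Not entailed — John opened the cabinet, not the courtyard; the courtyard belongs to the photographing event.
(c) Not entailed — 'was photographing' is progressive on an accomplishment; it does not entail the completed 'photographed'.
(d) Entailed — dropping 'calmly', 'at midnight' leaves a sub-description the original still satisfies.
(e) Entailed — dropping 'during the break', 'loudly' leaves a sub-description the original still satisfies.

(a), (d), (e)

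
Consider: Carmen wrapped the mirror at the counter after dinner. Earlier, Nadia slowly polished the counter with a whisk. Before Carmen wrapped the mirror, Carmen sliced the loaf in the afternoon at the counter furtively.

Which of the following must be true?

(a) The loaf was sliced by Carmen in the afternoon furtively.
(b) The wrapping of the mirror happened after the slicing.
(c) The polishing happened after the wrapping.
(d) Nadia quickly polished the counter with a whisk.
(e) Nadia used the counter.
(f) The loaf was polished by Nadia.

(a), (b)

(a) Entailed — this follows by dropping conjuncts from the slicing event's description.
(b) Entailed — the narrative places the slicing before the wrapping.
(c) Not entailed — the narrative places the polishing before the wrapping, not after.
(d) Not entailed — 'quickly' adds a manner not in (and inconsistent with) the original.
(e) Not entailed — the counter is the patient, not an instrument — Nadia used a whisk.
(f) Not entailed — Nadia polished the counter, not the loaf; the loaf belongs to the slicing event.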